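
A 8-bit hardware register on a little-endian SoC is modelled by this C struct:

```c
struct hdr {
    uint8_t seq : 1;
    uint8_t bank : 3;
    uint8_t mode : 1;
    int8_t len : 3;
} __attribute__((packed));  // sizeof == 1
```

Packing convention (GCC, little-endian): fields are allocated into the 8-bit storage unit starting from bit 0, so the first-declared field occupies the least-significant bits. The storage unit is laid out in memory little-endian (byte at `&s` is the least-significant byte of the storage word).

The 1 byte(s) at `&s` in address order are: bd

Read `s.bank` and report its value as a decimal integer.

[0]=0xbd (little-endian) → word 0xbd
seq:1 @ bit 0 → (0xbd>>0)&0x1 = 0x1
bank:3 @ bit 1 → (0xbd>>1)&0x7 = 0x6  ←
mode:1 @ bit 4 → (0xbd>>4)&0x1 = 0x1
len:3 @ bit 5 → (0xbd>>5)&0x7 = 0x5

6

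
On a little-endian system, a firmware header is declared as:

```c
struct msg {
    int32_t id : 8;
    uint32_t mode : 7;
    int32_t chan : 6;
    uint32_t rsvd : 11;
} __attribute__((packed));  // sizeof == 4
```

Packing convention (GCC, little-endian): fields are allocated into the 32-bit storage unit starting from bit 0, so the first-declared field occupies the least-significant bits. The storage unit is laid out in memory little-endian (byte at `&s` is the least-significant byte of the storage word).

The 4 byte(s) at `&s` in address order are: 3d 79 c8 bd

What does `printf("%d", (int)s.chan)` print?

16

[0]=0x3d [1]=0x79 [2]=0xc8 [3]=0xbd (little-endian) → word 0xbdc8793d
id [0+:8] = (word>>0) & 0xff = 61
mode [8+:7] = (word>>8) & 0x7f = 121
chan [15+:6] = (word>>15) & 0x3f = 16  ←
rsvd [21+:11] = (word>>21) & 0x7ff = 1518
chan signed 6b, MSB=0: value = 16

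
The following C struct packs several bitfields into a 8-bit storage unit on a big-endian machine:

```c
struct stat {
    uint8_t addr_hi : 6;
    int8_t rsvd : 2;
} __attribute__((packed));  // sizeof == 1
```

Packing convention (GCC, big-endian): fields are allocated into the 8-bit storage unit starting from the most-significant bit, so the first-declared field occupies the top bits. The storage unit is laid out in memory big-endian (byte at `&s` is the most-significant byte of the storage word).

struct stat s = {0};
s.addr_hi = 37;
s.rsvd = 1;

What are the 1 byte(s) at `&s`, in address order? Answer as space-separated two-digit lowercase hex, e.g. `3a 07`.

95

addr_hi (6b) val=37 bits=0x25 at bit 2: 0x94
rsvd (2b) val=1 bits=0x1 at bit 0: 0x95
word = 0x95 → big-endian bytes:
  [0]=0x95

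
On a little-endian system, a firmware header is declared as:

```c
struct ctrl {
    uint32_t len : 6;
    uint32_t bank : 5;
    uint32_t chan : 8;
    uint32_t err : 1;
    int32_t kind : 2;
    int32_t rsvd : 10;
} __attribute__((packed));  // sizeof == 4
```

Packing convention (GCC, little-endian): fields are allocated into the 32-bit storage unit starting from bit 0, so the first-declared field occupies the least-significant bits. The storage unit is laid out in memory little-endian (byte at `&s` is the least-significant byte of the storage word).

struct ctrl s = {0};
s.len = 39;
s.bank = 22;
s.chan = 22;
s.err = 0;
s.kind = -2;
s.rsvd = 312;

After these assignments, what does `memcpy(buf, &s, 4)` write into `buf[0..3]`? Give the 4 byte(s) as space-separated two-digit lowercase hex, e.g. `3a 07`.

[0+:6] len=39 & 0x3f = 0x27; word=0x00000027
[6+:5] bank=22 & 0x1f = 0x16; word=0x000005a7
[11+:8] chan=22 & 0xff = 0x16; word=0x0000b5a7
[19+:1] err=0 & 0x1 = 0x0; word=0x0000b5a7
[20+:2] kind=-2 & 0x3 = 0x2; word=0x0020b5a7
[22+:10] rsvd=312 & 0x3ff = 0x138; word=0x4e20b5a7
word = 0x4e20b5a7 → little-endian bytes:
  [0]=0xa7  [1]=0xb5  [2]=0x20  [3]=0x4e

a7 b5 20 4e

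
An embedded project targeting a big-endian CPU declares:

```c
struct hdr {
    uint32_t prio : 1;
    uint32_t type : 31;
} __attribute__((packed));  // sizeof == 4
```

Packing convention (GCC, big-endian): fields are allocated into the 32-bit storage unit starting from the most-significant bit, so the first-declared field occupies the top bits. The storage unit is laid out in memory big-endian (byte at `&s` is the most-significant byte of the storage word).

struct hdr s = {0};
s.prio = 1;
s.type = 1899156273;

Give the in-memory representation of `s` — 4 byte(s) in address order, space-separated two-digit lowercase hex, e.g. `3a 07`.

prio (1b) val=1 bits=0x1 at bit 31: 0x80000000
type (31b) val=1899156273 bits=0x7132d331 at bit 0: 0xf132d331
word = 0xf132d331 → big-endian bytes:
  [0]=0xf1  [1]=0x32  [2]=0xd3  [3]=0x31

f1 32 d3 31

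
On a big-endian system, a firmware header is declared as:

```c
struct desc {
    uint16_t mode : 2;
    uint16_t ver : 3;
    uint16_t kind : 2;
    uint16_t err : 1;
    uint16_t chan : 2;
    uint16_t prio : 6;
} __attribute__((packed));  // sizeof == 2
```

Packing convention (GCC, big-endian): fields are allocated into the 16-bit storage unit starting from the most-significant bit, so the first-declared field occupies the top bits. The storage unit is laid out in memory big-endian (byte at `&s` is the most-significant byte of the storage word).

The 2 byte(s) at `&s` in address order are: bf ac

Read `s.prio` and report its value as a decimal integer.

[0]=0xbf [1]=0xac (big-endian) → word 0xbfac
mode:2 @ bit 14 → (0xbfac>>14)&0x3 = 0x2
ver:3 @ bit 11 → (0xbfac>>11)&0x7 = 0x7
kind:2 @ bit 9 → (0xbfac>>9)&0x3 = 0x3
err:1 @ bit 8 → (0xbfac>>8)&0x1 = 0x1
chan:2 @ bit 6 → (0xbfac>>6)&0x3 = 0x2
prio:6 @ bit 0 → (0xbfac>>0)&0x3f = 0x2c  ←

44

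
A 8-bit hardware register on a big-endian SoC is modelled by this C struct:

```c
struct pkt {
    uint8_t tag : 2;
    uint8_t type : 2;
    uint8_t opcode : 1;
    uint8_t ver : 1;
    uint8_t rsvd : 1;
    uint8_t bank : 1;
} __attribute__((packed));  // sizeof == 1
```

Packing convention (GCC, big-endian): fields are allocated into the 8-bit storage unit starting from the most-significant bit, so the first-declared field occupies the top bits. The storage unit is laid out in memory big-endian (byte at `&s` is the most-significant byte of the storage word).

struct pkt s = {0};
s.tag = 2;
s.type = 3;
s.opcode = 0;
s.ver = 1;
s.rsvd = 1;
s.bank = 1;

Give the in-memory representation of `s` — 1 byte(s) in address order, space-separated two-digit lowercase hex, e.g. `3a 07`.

b7

tag:2 = 2 → 0x2 << 6 → word 0x80
type:2 = 3 → 0x3 << 4 → word 0xb0
opcode:1 = 0 → 0x0 << 3 → word 0xb0
ver:1 = 1 → 0x1 << 2 → word 0xb4
rsvd:1 = 1 → 0x1 << 1 → word 0xb6
bank:1 = 1 → 0x1 << 0 → word 0xb7
word = 0xb7 → big-endian bytes:
  [0]=0xb7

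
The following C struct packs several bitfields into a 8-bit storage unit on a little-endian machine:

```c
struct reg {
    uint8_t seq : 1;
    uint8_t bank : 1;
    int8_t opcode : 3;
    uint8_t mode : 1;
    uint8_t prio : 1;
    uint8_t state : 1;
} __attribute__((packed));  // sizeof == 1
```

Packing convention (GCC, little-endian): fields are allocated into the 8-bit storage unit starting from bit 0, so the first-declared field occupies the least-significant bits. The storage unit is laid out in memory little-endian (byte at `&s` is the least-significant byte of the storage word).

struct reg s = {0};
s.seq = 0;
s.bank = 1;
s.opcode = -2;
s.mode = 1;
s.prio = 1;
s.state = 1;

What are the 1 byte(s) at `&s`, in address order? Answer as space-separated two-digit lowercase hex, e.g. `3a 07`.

fa

seq (1b) val=0 bits=0x0 at bit 0: 0x00
bank (1b) val=1 bits=0x1 at bit 1: 0x02
opcode (3b) val=-2 bits=0x6 at bit 2: 0x1a
mode (1b) val=1 bits=0x1 at bit 5: 0x3a
prio (1b) val=1 bits=0x1 at bit 6: 0x7a
state (1b) val=1 bits=0x1 at bit 7: 0xfa
word = 0xfa → little-endian bytes:
  [0]=0xfa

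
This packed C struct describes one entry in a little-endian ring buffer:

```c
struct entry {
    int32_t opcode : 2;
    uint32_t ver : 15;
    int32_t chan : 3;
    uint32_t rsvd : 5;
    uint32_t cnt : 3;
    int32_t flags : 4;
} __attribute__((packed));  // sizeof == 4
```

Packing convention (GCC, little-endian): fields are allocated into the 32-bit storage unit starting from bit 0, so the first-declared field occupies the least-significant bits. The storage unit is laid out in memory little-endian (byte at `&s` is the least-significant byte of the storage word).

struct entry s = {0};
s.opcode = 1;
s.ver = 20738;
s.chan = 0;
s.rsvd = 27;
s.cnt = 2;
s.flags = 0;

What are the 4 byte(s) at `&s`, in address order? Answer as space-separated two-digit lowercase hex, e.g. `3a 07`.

opcode (2b) val=1 bits=0x1 at bit 0: 0x00000001
ver (15b) val=20738 bits=0x5102 at bit 2: 0x00014409
chan (3b) val=0 bits=0x0 at bit 17: 0x00014409
rsvd (5b) val=27 bits=0x1b at bit 20: 0x01b14409
cnt (3b) val=2 bits=0x2 at bit 25: 0x05b14409
flags (4b) val=0 bits=0x0 at bit 28: 0x05b14409
word = 0x05b14409 → little-endian bytes:
  [0]=0x09  [1]=0x44  [2]=0xb1  [3]=0x05

09 44 b1 05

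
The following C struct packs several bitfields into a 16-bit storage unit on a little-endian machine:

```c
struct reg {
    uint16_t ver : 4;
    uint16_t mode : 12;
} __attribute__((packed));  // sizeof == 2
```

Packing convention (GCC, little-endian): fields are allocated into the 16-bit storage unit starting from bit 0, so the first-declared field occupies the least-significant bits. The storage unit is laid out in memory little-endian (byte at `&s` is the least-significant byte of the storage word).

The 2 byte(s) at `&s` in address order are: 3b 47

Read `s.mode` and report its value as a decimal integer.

1139

[0]=0x3b [1]=0x47 (little-endian) → word 0x473b
ver [0+:4] = (word>>0) & 0xf = 11
mode [4+:12] = (word>>4) & 0xfff = 1139  ←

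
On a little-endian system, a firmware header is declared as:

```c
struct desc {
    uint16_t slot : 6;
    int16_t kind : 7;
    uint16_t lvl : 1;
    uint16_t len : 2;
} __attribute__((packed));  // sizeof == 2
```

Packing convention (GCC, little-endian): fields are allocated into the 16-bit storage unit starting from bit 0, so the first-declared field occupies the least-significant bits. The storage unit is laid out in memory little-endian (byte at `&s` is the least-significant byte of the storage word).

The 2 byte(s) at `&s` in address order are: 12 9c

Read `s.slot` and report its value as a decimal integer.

[0]=0x12 [1]=0x9c (little-endian) → word 0x9c12
slot [0+:6] = (word>>0) & 0x3f = 18  ←
kind [6+:7] = (word>>6) & 0x7f = 112
lvl [13+:1] = (word>>13) & 0x1 = 0
len [14+:2] = (word>>14) & 0x3 = 2

18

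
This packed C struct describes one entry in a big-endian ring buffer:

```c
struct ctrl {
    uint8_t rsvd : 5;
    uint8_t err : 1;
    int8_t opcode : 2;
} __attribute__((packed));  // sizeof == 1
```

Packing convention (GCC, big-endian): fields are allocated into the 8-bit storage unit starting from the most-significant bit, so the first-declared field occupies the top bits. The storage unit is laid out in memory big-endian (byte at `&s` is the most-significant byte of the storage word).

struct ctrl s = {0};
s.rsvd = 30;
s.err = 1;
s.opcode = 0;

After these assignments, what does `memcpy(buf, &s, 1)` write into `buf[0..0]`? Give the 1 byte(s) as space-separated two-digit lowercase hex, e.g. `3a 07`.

f4

rsvd:5 = 30 → 0x1e << 3 → word 0xf0
err:1 = 1 → 0x1 << 2 → word 0xf4
opcode:2 = 0 → 0x0 << 0 → word 0xf4
word = 0xf4 → big-endian bytes:
  [0]=0xf4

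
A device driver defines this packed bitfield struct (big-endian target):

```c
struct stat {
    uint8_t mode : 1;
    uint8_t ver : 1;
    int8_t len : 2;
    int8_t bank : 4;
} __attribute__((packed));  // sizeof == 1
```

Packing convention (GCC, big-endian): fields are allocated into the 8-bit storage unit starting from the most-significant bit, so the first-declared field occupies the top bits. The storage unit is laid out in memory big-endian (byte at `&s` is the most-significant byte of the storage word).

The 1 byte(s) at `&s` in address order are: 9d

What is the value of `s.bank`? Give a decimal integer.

[0]=0x9d (big-endian) → word 0x9d
mode [7+:1] = (word>>7) & 0x1 = 1
ver [6+:1] = (word>>6) & 0x1 = 0
len [4+:2] = (word>>4) & 0x3 = 1
bank [0+:4] = (word>>0) & 0xf = 13  ←
bank signed 4b, MSB=1: 13 - 16 = -3

-3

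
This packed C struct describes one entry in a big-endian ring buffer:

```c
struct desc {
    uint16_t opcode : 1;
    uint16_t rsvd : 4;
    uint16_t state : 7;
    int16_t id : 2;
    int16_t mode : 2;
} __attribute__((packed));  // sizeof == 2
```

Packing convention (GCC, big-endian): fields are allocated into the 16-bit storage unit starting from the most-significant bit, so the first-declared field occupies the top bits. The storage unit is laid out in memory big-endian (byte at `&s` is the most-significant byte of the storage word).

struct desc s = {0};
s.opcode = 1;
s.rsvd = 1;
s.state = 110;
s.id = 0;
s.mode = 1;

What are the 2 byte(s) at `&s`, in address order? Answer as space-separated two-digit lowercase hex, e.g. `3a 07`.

8e e1

opcode:1 = 1 → 0x1 << 15 → word 0x8000
rsvd:4 = 1 → 0x1 << 11 → word 0x8800
state:7 = 110 → 0x6e << 4 → word 0x8ee0
id:2 = 0 → 0x0 << 2 → word 0x8ee0
mode:2 = 1 → 0x1 << 0 → word 0x8ee1
word = 0x8ee1 → big-endian bytes:
  [0]=0x8e  [1]=0xe1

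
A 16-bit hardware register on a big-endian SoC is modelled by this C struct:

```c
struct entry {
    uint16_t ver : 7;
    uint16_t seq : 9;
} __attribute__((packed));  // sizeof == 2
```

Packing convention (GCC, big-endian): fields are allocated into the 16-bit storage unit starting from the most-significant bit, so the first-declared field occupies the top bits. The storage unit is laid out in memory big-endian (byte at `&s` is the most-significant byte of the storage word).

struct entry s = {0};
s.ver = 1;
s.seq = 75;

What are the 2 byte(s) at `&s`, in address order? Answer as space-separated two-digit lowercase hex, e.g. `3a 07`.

02 4b

[9+:7] ver=1 & 0x7f = 0x1; word=0x0200
[0+:9] seq=75 & 0x1ff = 0x4b; word=0x024b
word = 0x024b → big-endian bytes:
  [0]=0x02  [1]=0x4b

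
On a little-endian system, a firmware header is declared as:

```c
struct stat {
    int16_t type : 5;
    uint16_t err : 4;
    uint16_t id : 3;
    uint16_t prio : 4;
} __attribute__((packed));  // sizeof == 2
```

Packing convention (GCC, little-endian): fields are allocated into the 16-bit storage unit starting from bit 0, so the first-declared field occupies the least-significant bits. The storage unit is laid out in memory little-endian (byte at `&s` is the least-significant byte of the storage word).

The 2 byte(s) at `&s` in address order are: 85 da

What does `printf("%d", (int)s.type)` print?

[0]=0x85 [1]=0xda (little-endian) → word 0xda85
type [0+:5] = (word>>0) & 0x1f = 5  ←
err [5+:4] = (word>>5) & 0xf = 4
id [9+:3] = (word>>9) & 0x7 = 5
prio [12+:4] = (word>>12) & 0xf = 13
type signed 5b, MSB=0: value = 5

5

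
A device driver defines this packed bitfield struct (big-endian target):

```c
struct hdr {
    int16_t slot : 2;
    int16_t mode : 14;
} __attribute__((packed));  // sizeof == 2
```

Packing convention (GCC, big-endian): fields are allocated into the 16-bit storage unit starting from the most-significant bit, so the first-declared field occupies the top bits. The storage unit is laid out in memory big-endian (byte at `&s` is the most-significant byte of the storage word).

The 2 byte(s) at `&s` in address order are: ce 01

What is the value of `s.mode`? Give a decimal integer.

3585

[0]=0xce [1]=0x01 (big-endian) → word 0xce01
slot:2 @ bit 14 → (0xce01>>14)&0x3 = 0x3
mode:14 @ bit 0 → (0xce01>>0)&0x3fff = 0xe01  ←
mode signed 14b, MSB=0: value = 3585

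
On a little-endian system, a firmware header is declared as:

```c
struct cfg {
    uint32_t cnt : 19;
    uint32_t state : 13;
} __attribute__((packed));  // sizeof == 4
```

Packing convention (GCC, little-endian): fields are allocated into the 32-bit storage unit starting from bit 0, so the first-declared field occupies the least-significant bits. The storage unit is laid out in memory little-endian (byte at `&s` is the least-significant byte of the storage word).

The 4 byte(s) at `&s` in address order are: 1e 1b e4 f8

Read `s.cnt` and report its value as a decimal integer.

[0]=0x1e [1]=0x1b [2]=0xe4 [3]=0xf8 (little-endian) → word 0xf8e41b1e
cnt:19 @ bit 0 → (0xf8e41b1e>>0)&0x7ffff = 0x41b1e  ←
state:13 @ bit 19 → (0xf8e41b1e>>19)&0x1fff = 0x1f1c

269086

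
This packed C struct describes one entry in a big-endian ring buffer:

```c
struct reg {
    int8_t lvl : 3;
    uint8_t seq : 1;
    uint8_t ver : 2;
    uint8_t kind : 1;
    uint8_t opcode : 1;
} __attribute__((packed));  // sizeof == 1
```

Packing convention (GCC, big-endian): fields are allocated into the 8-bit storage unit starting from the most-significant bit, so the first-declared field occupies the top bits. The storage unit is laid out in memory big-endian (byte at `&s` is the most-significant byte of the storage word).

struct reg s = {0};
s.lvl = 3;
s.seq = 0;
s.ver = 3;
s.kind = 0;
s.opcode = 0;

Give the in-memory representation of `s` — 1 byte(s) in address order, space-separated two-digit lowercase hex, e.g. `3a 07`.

lvl:3 = 3 → 0x3 << 5 → word 0x60
seq:1 = 0 → 0x0 << 4 → word 0x60
ver:2 = 3 → 0x3 << 2 → word 0x6c
kind:1 = 0 → 0x0 << 1 → word 0x6c
opcode:1 = 0 → 0x0 << 0 → word 0x6c
word = 0x6c → big-endian bytes:
  [0]=0x6c

6c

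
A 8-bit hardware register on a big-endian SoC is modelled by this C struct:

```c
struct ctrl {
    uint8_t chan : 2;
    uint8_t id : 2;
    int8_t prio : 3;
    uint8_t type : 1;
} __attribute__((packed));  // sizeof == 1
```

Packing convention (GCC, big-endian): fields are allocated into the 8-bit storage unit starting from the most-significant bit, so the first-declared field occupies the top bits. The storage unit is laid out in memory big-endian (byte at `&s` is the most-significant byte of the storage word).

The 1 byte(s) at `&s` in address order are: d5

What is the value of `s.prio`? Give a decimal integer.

[0]=0xd5 (big-endian) → word 0xd5
chan [6+:2] = (word>>6) & 0x3 = 3
id [4+:2] = (word>>4) & 0x3 = 1
prio [1+:3] = (word>>1) & 0x7 = 2  ←
type [0+:1] = (word>>0) & 0x1 = 1
prio signed 3b, MSB=0: value = 2

2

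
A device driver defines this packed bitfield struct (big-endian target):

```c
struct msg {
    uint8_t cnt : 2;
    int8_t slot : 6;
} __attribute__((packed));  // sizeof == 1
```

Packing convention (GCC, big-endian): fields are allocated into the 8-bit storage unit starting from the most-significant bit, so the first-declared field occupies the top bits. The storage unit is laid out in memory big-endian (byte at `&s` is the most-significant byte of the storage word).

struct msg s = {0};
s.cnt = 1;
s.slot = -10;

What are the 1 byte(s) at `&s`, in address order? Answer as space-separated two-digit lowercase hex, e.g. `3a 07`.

cnt (2b) val=1 bits=0x1 at bit 6: 0x40
slot (6b) val=-10 bits=0x36 at bit 0: 0x76
word = 0x76 → big-endian bytes:
  [0]=0x76

76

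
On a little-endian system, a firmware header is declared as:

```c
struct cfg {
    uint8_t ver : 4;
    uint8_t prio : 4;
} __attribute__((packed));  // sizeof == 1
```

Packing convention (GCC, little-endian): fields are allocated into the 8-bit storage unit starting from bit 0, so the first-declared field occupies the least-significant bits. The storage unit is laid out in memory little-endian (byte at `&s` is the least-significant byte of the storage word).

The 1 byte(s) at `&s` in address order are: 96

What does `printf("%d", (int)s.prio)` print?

9

[0]=0x96 (little-endian) → word 0x96
ver [0+:4] = (word>>0) & 0xf = 6
prio [4+:4] = (word>>4) & 0xf = 9  ←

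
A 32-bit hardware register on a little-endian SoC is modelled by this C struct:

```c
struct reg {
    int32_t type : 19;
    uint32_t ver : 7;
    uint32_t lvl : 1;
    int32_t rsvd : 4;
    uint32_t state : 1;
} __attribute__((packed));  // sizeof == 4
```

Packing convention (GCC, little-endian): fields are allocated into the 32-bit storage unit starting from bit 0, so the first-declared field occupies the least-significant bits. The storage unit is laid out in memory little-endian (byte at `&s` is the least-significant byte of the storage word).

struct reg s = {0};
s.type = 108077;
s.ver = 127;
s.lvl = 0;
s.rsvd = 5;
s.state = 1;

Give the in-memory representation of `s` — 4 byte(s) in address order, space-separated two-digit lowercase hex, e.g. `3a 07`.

[0+:19] type=108077 & 0x7ffff = 0x1a62d; word=0x0001a62d
[19+:7] ver=127 & 0x7f = 0x7f; word=0x03f9a62d
[26+:1] lvl=0 & 0x1 = 0x0; word=0x03f9a62d
[27+:4] rsvd=5 & 0xf = 0x5; word=0x2bf9a62d
[31+:1] state=1 & 0x1 = 0x1; word=0xabf9a62d
word = 0xabf9a62d → little-endian bytes:
  [0]=0x2d  [1]=0xa6  [2]=0xf9  [3]=0xab

2d a6 f9 ab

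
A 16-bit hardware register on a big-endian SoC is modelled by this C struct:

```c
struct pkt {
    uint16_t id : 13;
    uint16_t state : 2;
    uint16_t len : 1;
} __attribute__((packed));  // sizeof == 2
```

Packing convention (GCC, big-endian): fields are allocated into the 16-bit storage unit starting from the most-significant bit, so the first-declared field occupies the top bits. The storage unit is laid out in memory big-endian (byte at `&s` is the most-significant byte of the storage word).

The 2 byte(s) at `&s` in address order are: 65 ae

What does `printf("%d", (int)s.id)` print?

3253

[0]=0x65 [1]=0xae (big-endian) → word 0x65ae
id:13 @ bit 3 → (0x65ae>>3)&0x1fff = 0xcb5  ←
state:2 @ bit 1 → (0x65ae>>1)&0x3 = 0x3
len:1 @ bit 0 → (0x65ae>>0)&0x1 = 0x0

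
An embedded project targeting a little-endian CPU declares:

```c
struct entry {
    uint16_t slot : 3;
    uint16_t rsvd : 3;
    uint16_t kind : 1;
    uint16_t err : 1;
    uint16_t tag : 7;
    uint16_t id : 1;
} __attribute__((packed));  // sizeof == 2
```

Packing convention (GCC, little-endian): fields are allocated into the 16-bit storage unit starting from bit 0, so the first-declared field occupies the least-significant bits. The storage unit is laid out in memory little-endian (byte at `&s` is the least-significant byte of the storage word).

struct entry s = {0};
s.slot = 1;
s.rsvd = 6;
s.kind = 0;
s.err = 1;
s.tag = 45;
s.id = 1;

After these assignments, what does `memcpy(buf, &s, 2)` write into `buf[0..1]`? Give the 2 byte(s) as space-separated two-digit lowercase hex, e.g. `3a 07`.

[0+:3] slot=1 & 0x7 = 0x1; word=0x0001
[3+:3] rsvd=6 & 0x7 = 0x6; word=0x0031
[6+:1] kind=0 & 0x1 = 0x0; word=0x0031
[7+:1] err=1 & 0x1 = 0x1; word=0x00b1
[8+:7] tag=45 & 0x7f = 0x2d; word=0x2db1
[15+:1] id=1 & 0x1 = 0x1; word=0xadb1
word = 0xadb1 → little-endian bytes:
  [0]=0xb1  [1]=0xad

b1 ad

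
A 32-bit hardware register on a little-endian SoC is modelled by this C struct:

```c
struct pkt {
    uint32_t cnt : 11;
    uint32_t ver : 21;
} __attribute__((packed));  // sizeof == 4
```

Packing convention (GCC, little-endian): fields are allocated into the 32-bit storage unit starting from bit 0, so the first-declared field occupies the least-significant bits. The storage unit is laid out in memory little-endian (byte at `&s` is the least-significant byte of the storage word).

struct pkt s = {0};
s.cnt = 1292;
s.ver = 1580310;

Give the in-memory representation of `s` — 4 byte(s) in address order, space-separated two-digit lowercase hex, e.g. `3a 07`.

[0+:11] cnt=1292 & 0x7ff = 0x50c; word=0x0000050c
[11+:21] ver=1580310 & 0x1fffff = 0x181d16; word=0xc0e8b50c
word = 0xc0e8b50c → little-endian bytes:
  [0]=0x0c  [1]=0xb5  [2]=0xe8  [3]=0xc0

0c b5 e8 c0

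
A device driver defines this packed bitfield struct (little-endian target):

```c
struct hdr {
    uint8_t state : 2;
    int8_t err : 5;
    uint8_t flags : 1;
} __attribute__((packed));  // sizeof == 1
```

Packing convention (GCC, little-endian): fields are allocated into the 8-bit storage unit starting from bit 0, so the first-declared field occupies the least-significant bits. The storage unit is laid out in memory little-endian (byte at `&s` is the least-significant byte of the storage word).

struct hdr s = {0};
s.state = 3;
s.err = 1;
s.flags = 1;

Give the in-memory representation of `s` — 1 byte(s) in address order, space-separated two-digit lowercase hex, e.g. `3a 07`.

state (2b) val=3 bits=0x3 at bit 0: 0x03
err (5b) val=1 bits=0x1 at bit 2: 0x07
flags (1b) val=1 bits=0x1 at bit 7: 0x87
word = 0x87 → little-endian bytes:
  [0]=0x87

87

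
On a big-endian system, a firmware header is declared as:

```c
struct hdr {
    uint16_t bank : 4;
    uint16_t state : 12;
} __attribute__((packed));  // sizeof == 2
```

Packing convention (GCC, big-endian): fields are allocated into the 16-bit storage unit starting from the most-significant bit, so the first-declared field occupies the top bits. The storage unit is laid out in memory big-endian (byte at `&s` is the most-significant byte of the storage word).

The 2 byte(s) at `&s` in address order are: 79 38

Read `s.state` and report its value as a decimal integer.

2360

[0]=0x79 [1]=0x38 (big-endian) → word 0x7938
bank [12+:4] = (word>>12) & 0xf = 7
state [0+:12] = (word>>0) & 0xfff = 2360  ←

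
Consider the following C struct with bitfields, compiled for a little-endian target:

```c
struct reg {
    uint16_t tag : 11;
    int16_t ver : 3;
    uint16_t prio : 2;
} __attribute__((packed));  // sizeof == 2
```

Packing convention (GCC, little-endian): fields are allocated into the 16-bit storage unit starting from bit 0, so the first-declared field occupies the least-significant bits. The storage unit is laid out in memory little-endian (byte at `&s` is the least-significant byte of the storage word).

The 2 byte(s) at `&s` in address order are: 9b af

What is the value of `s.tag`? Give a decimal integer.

1947

[0]=0x9b [1]=0xaf (little-endian) → word 0xaf9b
tag:11 @ bit 0 → (0xaf9b>>0)&0x7ff = 0x79b  ←
ver:3 @ bit 11 → (0xaf9b>>11)&0x7 = 0x5
prio:2 @ bit 14 → (0xaf9b>>14)&0x3 = 0x2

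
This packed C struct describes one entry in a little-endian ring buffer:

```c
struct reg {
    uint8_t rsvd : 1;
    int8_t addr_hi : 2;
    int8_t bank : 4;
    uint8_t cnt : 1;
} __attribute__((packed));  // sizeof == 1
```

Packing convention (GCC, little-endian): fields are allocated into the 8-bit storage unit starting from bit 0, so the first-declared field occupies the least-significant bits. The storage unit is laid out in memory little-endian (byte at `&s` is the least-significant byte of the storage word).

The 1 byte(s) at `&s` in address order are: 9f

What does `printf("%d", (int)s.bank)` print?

3

[0]=0x9f (little-endian) → word 0x9f
rsvd:1 @ bit 0 → (0x9f>>0)&0x1 = 0x1
addr_hi:2 @ bit 1 → (0x9f>>1)&0x3 = 0x3
bank:4 @ bit 3 → (0x9f>>3)&0xf = 0x3  ←
cnt:1 @ bit 7 → (0x9f>>7)&0x1 = 0x1
bank signed 4b, MSB=0: value = 3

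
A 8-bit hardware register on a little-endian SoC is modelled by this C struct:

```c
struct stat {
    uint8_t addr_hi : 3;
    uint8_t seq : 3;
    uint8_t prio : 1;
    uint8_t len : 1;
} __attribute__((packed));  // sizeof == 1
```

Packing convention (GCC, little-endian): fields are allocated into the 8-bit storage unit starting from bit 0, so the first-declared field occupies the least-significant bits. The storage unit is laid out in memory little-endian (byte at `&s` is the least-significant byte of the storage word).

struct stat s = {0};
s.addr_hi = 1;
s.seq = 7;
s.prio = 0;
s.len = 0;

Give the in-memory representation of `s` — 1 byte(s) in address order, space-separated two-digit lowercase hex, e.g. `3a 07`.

39

addr_hi (3b) val=1 bits=0x1 at bit 0: 0x01
seq (3b) val=7 bits=0x7 at bit 3: 0x39
prio (1b) val=0 bits=0x0 at bit 6: 0x39
len (1b) val=0 bits=0x0 at bit 7: 0x39
word = 0x39 → little-endian bytes:
  [0]=0x39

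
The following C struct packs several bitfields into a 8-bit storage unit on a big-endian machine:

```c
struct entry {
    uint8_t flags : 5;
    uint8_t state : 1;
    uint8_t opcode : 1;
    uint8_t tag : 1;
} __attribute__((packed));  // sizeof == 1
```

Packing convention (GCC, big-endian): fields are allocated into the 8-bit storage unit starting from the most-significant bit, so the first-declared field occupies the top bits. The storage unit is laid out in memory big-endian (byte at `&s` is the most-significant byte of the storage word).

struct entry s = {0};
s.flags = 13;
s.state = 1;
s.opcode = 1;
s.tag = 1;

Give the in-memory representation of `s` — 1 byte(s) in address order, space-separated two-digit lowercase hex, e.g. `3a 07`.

6f

flags (5b) val=13 bits=0xd at bit 3: 0x68
state (1b) val=1 bits=0x1 at bit 2: 0x6c
opcode (1b) val=1 bits=0x1 at bit 1: 0x6e
tag (1b) val=1 bits=0x1 at bit 0: 0x6f
word = 0x6f → big-endian bytes:
  [0]=0x6f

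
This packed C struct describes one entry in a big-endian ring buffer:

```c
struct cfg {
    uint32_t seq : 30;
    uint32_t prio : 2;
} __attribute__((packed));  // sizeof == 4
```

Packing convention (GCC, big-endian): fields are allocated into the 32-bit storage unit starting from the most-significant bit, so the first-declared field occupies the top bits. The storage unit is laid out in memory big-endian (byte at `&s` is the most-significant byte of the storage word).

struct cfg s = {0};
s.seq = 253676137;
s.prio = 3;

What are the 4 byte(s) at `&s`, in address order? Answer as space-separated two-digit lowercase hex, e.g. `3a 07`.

seq (30b) val=253676137 bits=0xf1eca69 at bit 2: 0x3c7b29a4
prio (2b) val=3 bits=0x3 at bit 0: 0x3c7b29a7
word = 0x3c7b29a7 → big-endian bytes:
  [0]=0x3c  [1]=0x7b  [2]=0x29  [3]=0xa7

3c 7b 29 a7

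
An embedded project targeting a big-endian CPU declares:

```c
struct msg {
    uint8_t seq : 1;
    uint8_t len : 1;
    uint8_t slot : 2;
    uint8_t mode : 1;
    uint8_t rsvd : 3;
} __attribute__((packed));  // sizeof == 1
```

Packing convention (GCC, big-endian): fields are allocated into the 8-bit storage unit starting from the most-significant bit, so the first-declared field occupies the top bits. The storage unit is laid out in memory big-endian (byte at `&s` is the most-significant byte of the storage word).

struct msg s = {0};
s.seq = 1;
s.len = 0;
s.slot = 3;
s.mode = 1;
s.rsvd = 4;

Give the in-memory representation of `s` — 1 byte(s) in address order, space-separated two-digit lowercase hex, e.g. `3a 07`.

seq (1b) val=1 bits=0x1 at bit 7: 0x80
len (1b) val=0 bits=0x0 at bit 6: 0x80
slot (2b) val=3 bits=0x3 at bit 4: 0xb0
mode (1b) val=1 bits=0x1 at bit 3: 0xb8
rsvd (3b) val=4 bits=0x4 at bit 0: 0xbc
word = 0xbc → big-endian bytes:
  [0]=0xbc

bc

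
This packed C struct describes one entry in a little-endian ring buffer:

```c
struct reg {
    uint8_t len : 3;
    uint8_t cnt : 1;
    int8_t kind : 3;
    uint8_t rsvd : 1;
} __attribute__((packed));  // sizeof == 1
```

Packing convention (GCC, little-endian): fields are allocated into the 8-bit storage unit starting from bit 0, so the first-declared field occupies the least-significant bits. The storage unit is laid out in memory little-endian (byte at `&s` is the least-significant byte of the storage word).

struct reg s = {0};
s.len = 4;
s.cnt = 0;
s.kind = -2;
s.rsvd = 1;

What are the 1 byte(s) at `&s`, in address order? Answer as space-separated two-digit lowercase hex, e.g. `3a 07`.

e4

len (3b) val=4 bits=0x4 at bit 0: 0x04
cnt (1b) val=0 bits=0x0 at bit 3: 0x04
kind (3b) val=-2 bits=0x6 at bit 4: 0x64
rsvd (1b) val=1 bits=0x1 at bit 7: 0xe4
word = 0xe4 → little-endian bytes:
  [0]=0xe4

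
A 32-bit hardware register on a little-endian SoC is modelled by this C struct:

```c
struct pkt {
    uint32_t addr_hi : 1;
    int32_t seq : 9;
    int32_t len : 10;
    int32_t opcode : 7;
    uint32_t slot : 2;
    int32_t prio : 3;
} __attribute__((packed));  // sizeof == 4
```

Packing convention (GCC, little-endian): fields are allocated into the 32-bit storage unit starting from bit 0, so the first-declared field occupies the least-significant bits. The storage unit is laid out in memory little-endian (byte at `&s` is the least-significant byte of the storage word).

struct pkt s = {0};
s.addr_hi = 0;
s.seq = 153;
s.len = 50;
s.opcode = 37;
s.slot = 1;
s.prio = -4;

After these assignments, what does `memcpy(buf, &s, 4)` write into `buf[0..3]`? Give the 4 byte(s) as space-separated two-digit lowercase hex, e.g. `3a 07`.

32 c9 50 8a

addr_hi (1b) val=0 bits=0x0 at bit 0: 0x00000000
seq (9b) val=153 bits=0x99 at bit 1: 0x00000132
len (10b) val=50 bits=0x32 at bit 10: 0x0000c932
opcode (7b) val=37 bits=0x25 at bit 20: 0x0250c932
slot (2b) val=1 bits=0x1 at bit 27: 0x0a50c932
prio (3b) val=-4 bits=0x4 at bit 29: 0x8a50c932
word = 0x8a50c932 → little-endian bytes:
  [0]=0x32  [1]=0xc9  [2]=0x50  [3]=0x8a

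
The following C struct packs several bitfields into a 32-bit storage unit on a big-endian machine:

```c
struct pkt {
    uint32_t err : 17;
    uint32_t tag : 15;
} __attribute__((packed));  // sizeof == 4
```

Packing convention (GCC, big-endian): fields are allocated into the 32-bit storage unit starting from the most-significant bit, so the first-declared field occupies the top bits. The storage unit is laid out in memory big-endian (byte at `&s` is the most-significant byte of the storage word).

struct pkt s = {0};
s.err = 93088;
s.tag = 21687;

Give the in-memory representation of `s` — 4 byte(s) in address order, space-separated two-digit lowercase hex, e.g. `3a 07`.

err (17b) val=93088 bits=0x16ba0 at bit 15: 0xb5d00000
tag (15b) val=21687 bits=0x54b7 at bit 0: 0xb5d054b7
word = 0xb5d054b7 → big-endian bytes:
  [0]=0xb5  [1]=0xd0  [2]=0x54  [3]=0xb7

b5 d0 54 b7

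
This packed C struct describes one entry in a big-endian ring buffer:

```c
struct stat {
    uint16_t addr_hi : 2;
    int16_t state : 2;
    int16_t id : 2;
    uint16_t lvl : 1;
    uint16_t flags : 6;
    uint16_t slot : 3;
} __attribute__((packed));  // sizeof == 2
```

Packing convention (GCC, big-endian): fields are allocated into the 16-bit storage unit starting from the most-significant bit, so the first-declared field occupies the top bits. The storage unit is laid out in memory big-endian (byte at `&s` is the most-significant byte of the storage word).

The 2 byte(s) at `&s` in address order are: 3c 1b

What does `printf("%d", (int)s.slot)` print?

3

[0]=0x3c [1]=0x1b (big-endian) → word 0x3c1b
addr_hi:2 @ bit 14 → (0x3c1b>>14)&0x3 = 0x0
state:2 @ bit 12 → (0x3c1b>>12)&0x3 = 0x3
id:2 @ bit 10 → (0x3c1b>>10)&0x3 = 0x3
lvl:1 @ bit 9 → (0x3c1b>>9)&0x1 = 0x0
flags:6 @ bit 3 → (0x3c1b>>3)&0x3f = 0x3
slot:3 @ bit 0 → (0x3c1b>>0)&0x7 = 0x3  ←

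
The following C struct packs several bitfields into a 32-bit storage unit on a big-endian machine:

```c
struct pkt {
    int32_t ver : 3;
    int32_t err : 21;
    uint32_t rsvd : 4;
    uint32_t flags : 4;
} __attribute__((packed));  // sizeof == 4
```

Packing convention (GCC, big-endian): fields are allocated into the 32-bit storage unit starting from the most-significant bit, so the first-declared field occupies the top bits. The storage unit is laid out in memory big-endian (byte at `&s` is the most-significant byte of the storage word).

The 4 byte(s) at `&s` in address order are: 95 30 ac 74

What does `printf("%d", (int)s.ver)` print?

[0]=0x95 [1]=0x30 [2]=0xac [3]=0x74 (big-endian) → word 0x9530ac74
ver:3 @ bit 29 → (0x9530ac74>>29)&0x7 = 0x4  ←
err:21 @ bit 8 → (0x9530ac74>>8)&0x1fffff = 0x1530ac
rsvd:4 @ bit 4 → (0x9530ac74>>4)&0xf = 0x7
flags:4 @ bit 0 → (0x9530ac74>>0)&0xf = 0x4
ver signed 3b, MSB=1: 4 - 8 = -4

-4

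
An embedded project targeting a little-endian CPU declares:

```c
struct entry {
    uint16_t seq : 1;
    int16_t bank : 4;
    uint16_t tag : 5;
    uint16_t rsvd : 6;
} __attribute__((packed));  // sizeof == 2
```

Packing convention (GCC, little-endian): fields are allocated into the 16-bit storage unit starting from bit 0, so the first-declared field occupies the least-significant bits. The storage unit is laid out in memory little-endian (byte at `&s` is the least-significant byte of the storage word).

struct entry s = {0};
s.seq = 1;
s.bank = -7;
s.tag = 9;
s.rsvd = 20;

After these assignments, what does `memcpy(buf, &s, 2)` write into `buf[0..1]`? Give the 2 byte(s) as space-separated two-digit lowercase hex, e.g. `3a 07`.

seq:1 = 1 → 0x1 << 0 → word 0x0001
bank:4 = -7 → 0x9 << 1 → word 0x0013
tag:5 = 9 → 0x9 << 5 → word 0x0133
rsvd:6 = 20 → 0x14 << 10 → word 0x5133
word = 0x5133 → little-endian bytes:
  [0]=0x33  [1]=0x51

33 51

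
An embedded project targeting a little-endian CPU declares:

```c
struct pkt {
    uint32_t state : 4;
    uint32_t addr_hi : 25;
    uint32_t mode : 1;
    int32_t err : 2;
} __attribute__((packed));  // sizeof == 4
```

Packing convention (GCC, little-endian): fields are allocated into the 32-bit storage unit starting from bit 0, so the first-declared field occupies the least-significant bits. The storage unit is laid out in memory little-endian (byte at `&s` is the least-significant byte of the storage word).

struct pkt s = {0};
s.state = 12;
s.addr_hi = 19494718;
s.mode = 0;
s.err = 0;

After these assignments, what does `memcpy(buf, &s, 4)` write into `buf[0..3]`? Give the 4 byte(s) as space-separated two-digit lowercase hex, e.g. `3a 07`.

[0+:4] state=12 & 0xf = 0xc; word=0x0000000c
[4+:25] addr_hi=19494718 & 0x1ffffff = 0x129773e; word=0x129773ec
[29+:1] mode=0 & 0x1 = 0x0; word=0x129773ec
[30+:2] err=0 & 0x3 = 0x0; word=0x129773ec
word = 0x129773ec → little-endian bytes:
  [0]=0xec  [1]=0x73  [2]=0x97  [3]=0x12

ec 73 97 12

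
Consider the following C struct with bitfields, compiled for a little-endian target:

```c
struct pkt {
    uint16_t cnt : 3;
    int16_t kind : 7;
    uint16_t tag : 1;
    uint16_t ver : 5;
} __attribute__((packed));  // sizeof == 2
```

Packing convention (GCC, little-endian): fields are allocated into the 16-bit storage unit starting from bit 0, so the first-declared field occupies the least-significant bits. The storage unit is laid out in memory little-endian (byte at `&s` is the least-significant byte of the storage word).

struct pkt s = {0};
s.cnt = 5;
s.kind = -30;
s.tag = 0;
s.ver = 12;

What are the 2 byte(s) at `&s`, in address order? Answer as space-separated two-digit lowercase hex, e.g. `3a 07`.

15 63

cnt:3 = 5 → 0x5 << 0 → word 0x0005
kind:7 = -30 → 0x62 << 3 → word 0x0315
tag:1 = 0 → 0x0 << 10 → word 0x0315
ver:5 = 12 → 0xc << 11 → word 0x6315
word = 0x6315 → little-endian bytes:
  [0]=0x15  [1]=0x63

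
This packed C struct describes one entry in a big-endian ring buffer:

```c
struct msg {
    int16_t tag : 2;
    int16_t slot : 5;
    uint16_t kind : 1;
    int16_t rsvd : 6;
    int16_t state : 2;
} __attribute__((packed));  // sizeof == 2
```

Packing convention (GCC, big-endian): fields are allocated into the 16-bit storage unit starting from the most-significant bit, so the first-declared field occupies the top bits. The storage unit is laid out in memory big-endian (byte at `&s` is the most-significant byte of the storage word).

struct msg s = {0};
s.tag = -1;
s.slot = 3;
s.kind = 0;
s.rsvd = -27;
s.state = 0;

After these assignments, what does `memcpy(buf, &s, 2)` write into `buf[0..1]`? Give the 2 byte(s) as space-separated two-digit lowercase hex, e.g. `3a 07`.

tag (2b) val=-1 bits=0x3 at bit 14: 0xc000
slot (5b) val=3 bits=0x3 at bit 9: 0xc600
kind (1b) val=0 bits=0x0 at bit 8: 0xc600
rsvd (6b) val=-27 bits=0x25 at bit 2: 0xc694
state (2b) val=0 bits=0x0 at bit 0: 0xc694
word = 0xc694 → big-endian bytes:
  [0]=0xc6  [1]=0x94

c6 94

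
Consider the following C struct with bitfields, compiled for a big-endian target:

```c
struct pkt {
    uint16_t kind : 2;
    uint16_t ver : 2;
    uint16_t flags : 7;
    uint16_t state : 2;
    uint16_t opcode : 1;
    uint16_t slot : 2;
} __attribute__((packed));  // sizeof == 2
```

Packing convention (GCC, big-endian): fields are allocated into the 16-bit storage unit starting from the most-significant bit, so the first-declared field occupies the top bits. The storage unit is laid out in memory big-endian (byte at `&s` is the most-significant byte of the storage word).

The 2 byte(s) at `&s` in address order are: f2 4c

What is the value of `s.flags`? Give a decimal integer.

[0]=0xf2 [1]=0x4c (big-endian) → word 0xf24c
kind [14+:2] = (word>>14) & 0x3 = 3
ver [12+:2] = (word>>12) & 0x3 = 3
flags [5+:7] = (word>>5) & 0x7f = 18  ←
state [3+:2] = (word>>3) & 0x3 = 1
opcode [2+:1] = (word>>2) & 0x1 = 1
slot [0+:2] = (word>>0) & 0x3 = 0

18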